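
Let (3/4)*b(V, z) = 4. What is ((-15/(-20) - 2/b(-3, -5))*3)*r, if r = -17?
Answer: -153/8 ≈ -19.125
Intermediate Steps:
b(V, z) = 16/3 (b(V, z) = (4/3)*4 = 16/3)
((-15/(-20) - 2/b(-3, -5))*3)*r = ((-15/(-20) - 2/16/3)*3)*(-17) = ((-15*(-1/20) - 2*3/16)*3)*(-17) = ((3/4 - 3/8)*3)*(-17) = ((3/8)*3)*(-17) = (9/8)*(-17) = -153/8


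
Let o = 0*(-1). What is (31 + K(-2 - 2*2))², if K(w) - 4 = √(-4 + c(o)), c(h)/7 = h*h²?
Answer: 1221 + 140*I ≈ 1221.0 + 140.0*I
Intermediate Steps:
o = 0
c(h) = 7*h³ (c(h) = 7*(h*h²) = 7*h³)
K(w) = 4 + 2*I (K(w) = 4 + √(-4 + 7*0³) = 4 + √(-4 + 7*0) = 4 + √(-4 + 0) = 4 + √(-4) = 4 + 2*I)
(31 + K(-2 - 2*2))² = (31 + (4 + 2*I))² = (35 + 2*I)²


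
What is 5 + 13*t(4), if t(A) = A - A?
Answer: 5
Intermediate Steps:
t(A) = 0
5 + 13*t(4) = 5 + 13*0 = 5 + 0 = 5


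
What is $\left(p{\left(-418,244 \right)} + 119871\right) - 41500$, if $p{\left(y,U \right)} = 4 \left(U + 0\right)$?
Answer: $79347$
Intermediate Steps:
$p{\left(y,U \right)} = 4 U$
$\left(p{\left(-418,244 \right)} + 119871\right) - 41500 = \left(4 \cdot 244 + 119871\right) - 41500 = \left(976 + 119871\right) - 41500 = 120847 - 41500 = 79347$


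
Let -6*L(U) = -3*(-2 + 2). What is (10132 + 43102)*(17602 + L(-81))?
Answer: 937024868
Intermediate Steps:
L(U) = 0 (L(U) = -(-1)*(-2 + 2)/2 = -(-1)*0/2 = -1/6*0 = 0)
(10132 + 43102)*(17602 + L(-81)) = (10132 + 43102)*(17602 + 0) = 53234*17602 = 937024868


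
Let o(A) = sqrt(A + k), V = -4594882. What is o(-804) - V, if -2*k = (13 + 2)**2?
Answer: 4594882 + I*sqrt(3666)/2 ≈ 4.5949e+6 + 30.274*I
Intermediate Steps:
k = -225/2 (k = -(13 + 2)**2/2 = -1/2*15**2 = -1/2*225 = -225/2 ≈ -112.50)
o(A) = sqrt(-225/2 + A) (o(A) = sqrt(A - 225/2) = sqrt(-225/2 + A))
o(-804) - V = sqrt(-450 + 4*(-804))/2 - 1*(-4594882) = sqrt(-450 - 3216)/2 + 4594882 = sqrt(-3666)/2 + 4594882 = (I*sqrt(3666))/2 + 4594882 = I*sqrt(3666)/2 + 4594882 = 4594882 + I*sqrt(3666)/2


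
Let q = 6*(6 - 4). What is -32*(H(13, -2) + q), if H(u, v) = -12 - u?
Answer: 416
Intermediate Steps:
q = 12 (q = 6*2 = 12)
-32*(H(13, -2) + q) = -32*((-12 - 1*13) + 12) = -32*((-12 - 13) + 12) = -32*(-25 + 12) = -32*(-13) = 416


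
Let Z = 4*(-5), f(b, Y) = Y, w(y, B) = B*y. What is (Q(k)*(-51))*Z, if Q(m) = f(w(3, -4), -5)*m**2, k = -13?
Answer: -861900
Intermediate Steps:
Z = -20
Q(m) = -5*m**2
(Q(k)*(-51))*Z = (-5*(-13)**2*(-51))*(-20) = (-5*169*(-51))*(-20) = -845*(-51)*(-20) = 43095*(-20) = -861900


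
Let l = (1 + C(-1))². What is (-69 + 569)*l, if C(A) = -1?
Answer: 0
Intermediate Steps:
l = 0 (l = (1 - 1)² = 0² = 0)
(-69 + 569)*l = (-69 + 569)*0 = 500*0 = 0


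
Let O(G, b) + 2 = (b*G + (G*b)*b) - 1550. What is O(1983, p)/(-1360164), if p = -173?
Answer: -14751149/340041 ≈ -43.380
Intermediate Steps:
O(G, b) = -1552 + G*b + G*b**2 (O(G, b) = -2 + ((b*G + (G*b)*b) - 1550) = -2 + ((G*b + G*b**2) - 1550) = -2 + (-1550 + G*b + G*b**2) = -1552 + G*b + G*b**2)
O(1983, p)/(-1360164) = (-1552 + 1983*(-173) + 1983*(-173)**2)/(-1360164) = (-1552 - 343059 + 1983*29929)*(-1/1360164) = (-1552 - 343059 + 59349207)*(-1/1360164) = 59004596*(-1/1360164) = -14751149/340041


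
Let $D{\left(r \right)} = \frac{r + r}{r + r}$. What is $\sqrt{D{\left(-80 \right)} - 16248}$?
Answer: $i \sqrt{16247} \approx 127.46 i$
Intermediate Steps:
$D{\left(r \right)} = 1$ ($D{\left(r \right)} = \frac{2 r}{2 r} = 2 r \frac{1}{2 r} = 1$)
$\sqrt{D{\left(-80 \right)} - 16248} = \sqrt{1 - 16248} = \sqrt{-16247} = i \sqrt{16247}$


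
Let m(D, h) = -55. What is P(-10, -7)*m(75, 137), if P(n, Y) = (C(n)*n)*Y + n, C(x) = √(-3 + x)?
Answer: 550 - 3850*I*√13 ≈ 550.0 - 13881.0*I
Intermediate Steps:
P(n, Y) = n + Y*n*√(-3 + n) (P(n, Y) = (√(-3 + n)*n)*Y + n = (n*√(-3 + n))*Y + n = Y*n*√(-3 + n) + n = n + Y*n*√(-3 + n))
P(-10, -7)*m(75, 137) = -10*(1 - 7*√(-3 - 10))*(-55) = -10*(1 - 7*I*√13)*(-55) = (-10 + 70*I*√13)*(-55) = 550 - 3850*I*√13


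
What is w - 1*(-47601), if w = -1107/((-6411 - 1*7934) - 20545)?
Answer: 553599999/11630 ≈ 47601.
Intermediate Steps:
w = 369/11630 (w = -1107/((-6411 - 7934) - 20545) = -1107/(-14345 - 20545) = -1107/(-34890) = -1107*(-1/34890) = 369/11630 ≈ 0.031728)
w - 1*(-47601) = 369/11630 - 1*(-47601) = 369/11630 + 47601 = 553599999/11630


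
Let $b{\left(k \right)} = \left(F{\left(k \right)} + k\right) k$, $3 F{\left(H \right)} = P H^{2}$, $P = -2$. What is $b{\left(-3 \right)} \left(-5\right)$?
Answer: $-135$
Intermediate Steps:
$F{\left(H \right)} = - \frac{2 H^{2}}{3}$ ($F{\left(H \right)} = \frac{\left(-2\right) H^{2}}{3} = - \frac{2 H^{2}}{3}$)
$b{\left(k \right)} = k \left(k - \frac{2 k^{2}}{3}\right)$ ($b{\left(k \right)} = \left(- \frac{2 k^{2}}{3} + k\right) k = \left(k - \frac{2 k^{2}}{3}\right) k = k \left(k - \frac{2 k^{2}}{3}\right)$)
$b{\left(-3 \right)} \left(-5\right) = \frac{\left(-3\right)^{2} \left(3 - -6\right)}{3} \left(-5\right) = \frac{1}{3} \cdot 9 \left(3 + 6\right) \left(-5\right) = \frac{1}{3} \cdot 9 \cdot 9 \left(-5\right) = 27 \left(-5\right) = -135$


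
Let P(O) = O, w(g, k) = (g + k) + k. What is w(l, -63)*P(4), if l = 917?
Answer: 3164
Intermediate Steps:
w(g, k) = g + 2*k
w(l, -63)*P(4) = (917 + 2*(-63))*4 = (917 - 126)*4 = 791*4 = 3164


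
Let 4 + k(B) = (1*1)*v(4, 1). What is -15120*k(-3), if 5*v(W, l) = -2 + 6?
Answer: 48384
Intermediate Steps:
v(W, l) = ⅘ (v(W, l) = (-2 + 6)/5 = (⅕)*4 = ⅘)
k(B) = -16/5 (k(B) = -4 + (1*1)*(⅘) = -4 + 1*(⅘) = -4 + ⅘ = -16/5)
-15120*k(-3) = -15120*(-16/5) = 48384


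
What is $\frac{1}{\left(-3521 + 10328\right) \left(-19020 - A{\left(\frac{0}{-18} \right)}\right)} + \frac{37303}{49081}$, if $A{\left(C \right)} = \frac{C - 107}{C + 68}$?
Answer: $\frac{328384765460305}{432068542405851} \approx 0.76003$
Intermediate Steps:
$A{\left(C \right)} = \frac{-107 + C}{68 + C}$
$\frac{1}{\left(-3521 + 10328\right) \left(-19020 - A{\left(\frac{0}{-18} \right)}\right)} + \frac{37303}{49081} = \frac{1}{\left(-3521 + 10328\right) \left(-19020 - \frac{-107 + \frac{0}{-18}}{68 + \frac{0}{-18}}\right)} + \frac{37303}{49081} = \frac{1}{6807 \left(-19020 - \frac{-107 + 0 \left(- \frac{1}{18}\right)}{68 + 0 \left(- \frac{1}{18}\right)}\right)} + 37303 \cdot \frac{1}{49081} = \frac{1}{6807 \left(-19020 - \frac{-107 + 0}{68 + 0}\right)} + \frac{37303}{49081} = \frac{1}{6807 \left(-19020 - \frac{1}{68} \left(-107\right)\right)} + \frac{37303}{49081} = \frac{1}{6807 \left(-19020 - - \frac{107}{68}\right)} + \frac{37303}{49081} = \frac{1}{6807 \left(-19020 + \frac{107}{68}\right)} + \frac{37303}{49081} = \frac{1}{6807 \left(- \frac{1293253}{68}\right)} + \frac{37303}{49081} = \frac{1}{6807} \left(- \frac{68}{1293253}\right) + \frac{37303}{49081} = - \frac{68}{8803173171} + \frac{37303}{49081} = \frac{328384765460305}{432068542405851}$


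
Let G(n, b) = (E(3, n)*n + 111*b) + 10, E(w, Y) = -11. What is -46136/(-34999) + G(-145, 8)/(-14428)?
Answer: 578397701/504965572 ≈ 1.1454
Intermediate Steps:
G(n, b) = 10 - 11*n + 111*b (G(n, b) = (-11*n + 111*b) + 10 = 10 - 11*n + 111*b)
-46136/(-34999) + G(-145, 8)/(-14428) = -46136/(-34999) + (10 - 11*(-145) + 111*8)/(-14428) = -46136*(-1/34999) + (10 + 1595 + 888)*(-1/14428) = 46136/34999 + 2493*(-1/14428) = 46136/34999 - 2493/14428 = 578397701/504965572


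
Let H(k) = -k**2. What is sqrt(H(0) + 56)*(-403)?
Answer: -806*sqrt(14) ≈ -3015.8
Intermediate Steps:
sqrt(H(0) + 56)*(-403) = sqrt(-1*0**2 + 56)*(-403) = sqrt(-1*0 + 56)*(-403) = sqrt(0 + 56)*(-403) = sqrt(56)*(-403) = (2*sqrt(14))*(-403) = -806*sqrt(14)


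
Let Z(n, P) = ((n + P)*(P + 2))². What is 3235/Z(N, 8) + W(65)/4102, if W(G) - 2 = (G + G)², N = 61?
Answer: 806031217/195296220 ≈ 4.1272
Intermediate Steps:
W(G) = 2 + 4*G² (W(G) = 2 + (G + G)² = 2 + (2*G)² = 2 + 4*G²)
Z(n, P) = (2 + P)²*(P + n)² (Z(n, P) = ((P + n)*(2 + P))² = ((2 + P)*(P + n))² = (2 + P)²*(P + n)²)
3235/Z(N, 8) + W(65)/4102 = 3235/(((2 + 8)²*(8 + 61)²)) + (2 + 4*65²)/4102 = 3235/((10²*69²)) + (2 + 4*4225)*(1/4102) = 3235/((100*4761)) + (2 + 16900)*(1/4102) = 3235/476100 + 16902*(1/4102) = 3235*(1/476100) + 8451/2051 = 647/95220 + 8451/2051 = 806031217/195296220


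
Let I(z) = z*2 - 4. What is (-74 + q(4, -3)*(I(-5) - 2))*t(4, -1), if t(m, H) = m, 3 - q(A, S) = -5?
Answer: -808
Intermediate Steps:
I(z) = -4 + 2*z (I(z) = 2*z - 4 = -4 + 2*z)
q(A, S) = 8 (q(A, S) = 3 - 1*(-5) = 3 + 5 = 8)
(-74 + q(4, -3)*(I(-5) - 2))*t(4, -1) = (-74 + 8*((-4 + 2*(-5)) - 2))*4 = (-74 + 8*((-4 - 10) - 2))*4 = (-74 + 8*(-14 - 2))*4 = (-74 + 8*(-16))*4 = (-74 - 128)*4 = -202*4 = -808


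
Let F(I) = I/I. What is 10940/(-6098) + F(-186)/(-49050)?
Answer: -268306549/149553450 ≈ -1.7941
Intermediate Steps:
F(I) = 1
10940/(-6098) + F(-186)/(-49050) = 10940/(-6098) + 1/(-49050) = 10940*(-1/6098) + 1*(-1/49050) = -5470/3049 - 1/49050 = -268306549/149553450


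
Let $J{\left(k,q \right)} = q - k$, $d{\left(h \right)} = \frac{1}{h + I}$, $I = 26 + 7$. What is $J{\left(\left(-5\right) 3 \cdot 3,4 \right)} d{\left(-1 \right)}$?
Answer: $\frac{49}{32} \approx 1.5313$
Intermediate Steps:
$I = 33$
$d{\left(h \right)} = \frac{1}{33 + h}$ ($d{\left(h \right)} = \frac{1}{h + 33} = \frac{1}{33 + h}$)
$J{\left(\left(-5\right) 3 \cdot 3,4 \right)} d{\left(-1 \right)} = \frac{4 - \left(-5\right) 3 \cdot 3}{33 - 1} = \frac{4 - \left(-15\right) 3}{32} = \left(4 - -45\right) \frac{1}{32} = \left(4 + 45\right) \frac{1}{32} = 49 \cdot \frac{1}{32} = \frac{49}{32}$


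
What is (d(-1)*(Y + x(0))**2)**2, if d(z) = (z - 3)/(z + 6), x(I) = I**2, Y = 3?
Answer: 1296/25 ≈ 51.840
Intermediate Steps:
d(z) = (-3 + z)/(6 + z)
(d(-1)*(Y + x(0))**2)**2 = (((-3 - 1)/(6 - 1))*(3 + 0**2)**2)**2 = ((-4/5)*(3 + 0)**2)**2 = (((1/5)*(-4))*3**2)**2 = (-4/5*9)**2 = (-36/5)**2 = 1296/25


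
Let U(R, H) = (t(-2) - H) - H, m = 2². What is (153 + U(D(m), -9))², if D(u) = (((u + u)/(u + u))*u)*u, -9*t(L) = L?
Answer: 2374681/81 ≈ 29317.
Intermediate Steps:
t(L) = -L/9
m = 4
D(u) = u² (D(u) = (((2*u)/((2*u)))*u)*u = (((2*u)*(1/(2*u)))*u)*u = (1*u)*u = u*u = u²)
U(R, H) = 2/9 - 2*H (U(R, H) = (-⅑*(-2) - H) - H = (2/9 - H) - H = 2/9 - 2*H)
(153 + U(D(m), -9))² = (153 + (2/9 - 2*(-9)))² = (153 + (2/9 + 18))² = (153 + 164/9)² = (1541/9)² = 2374681/81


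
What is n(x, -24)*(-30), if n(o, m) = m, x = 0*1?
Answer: 720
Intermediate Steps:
x = 0
n(x, -24)*(-30) = -24*(-30) = 720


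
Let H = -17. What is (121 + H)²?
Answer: 10816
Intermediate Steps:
(121 + H)² = (121 - 17)² = 104² = 10816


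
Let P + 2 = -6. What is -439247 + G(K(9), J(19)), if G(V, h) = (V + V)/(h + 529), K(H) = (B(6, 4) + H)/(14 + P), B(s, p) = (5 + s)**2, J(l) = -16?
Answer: -676001003/1539 ≈ -4.3925e+5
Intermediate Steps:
P = -8 (P = -2 - 6 = -8)
K(H) = 121/6 + H/6 (K(H) = ((5 + 6)**2 + H)/(14 - 8) = (11**2 + H)/6 = (121 + H)*(1/6) = 121/6 + H/6)
G(V, h) = 2*V/(529 + h) (G(V, h) = (2*V)/(529 + h) = 2*V/(529 + h))
-439247 + G(K(9), J(19)) = -439247 + 2*(121/6 + (1/6)*9)/(529 - 16) = -439247 + 2*(121/6 + 3/2)/513 = -439247 + 2*(65/3)*(1/513) = -439247 + 130/1539 = -676001003/1539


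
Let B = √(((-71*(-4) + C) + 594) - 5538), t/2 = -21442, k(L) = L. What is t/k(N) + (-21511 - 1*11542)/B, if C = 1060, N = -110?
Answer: 21442/55 + 33053*I/60 ≈ 389.85 + 550.88*I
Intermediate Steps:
t = -42884 (t = 2*(-21442) = -42884)
B = 60*I (B = √(((-71*(-4) + 1060) + 594) - 5538) = √(((284 + 1060) + 594) - 5538) = √((1344 + 594) - 5538) = √(1938 - 5538) = √(-3600) = 60*I ≈ 60.0*I)
t/k(N) + (-21511 - 1*11542)/B = -42884/(-110) + (-21511 - 1*11542)/((60*I)) = -42884*(-1/110) + (-21511 - 11542)*(-I/60) = 21442/55 - (-33053)*I/60 = 21442/55 + 33053*I/60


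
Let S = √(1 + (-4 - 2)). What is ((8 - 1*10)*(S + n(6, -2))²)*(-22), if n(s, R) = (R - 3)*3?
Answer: 9680 - 1320*I*√5 ≈ 9680.0 - 2951.6*I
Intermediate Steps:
S = I*√5 (S = √(1 - 6) = √(-5) = I*√5 ≈ 2.2361*I)
n(s, R) = -9 + 3*R (n(s, R) = (-3 + R)*3 = -9 + 3*R)
((8 - 1*10)*(S + n(6, -2))²)*(-22) = ((8 - 1*10)*(I*√5 + (-9 + 3*(-2)))²)*(-22) = ((8 - 10)*(I*√5 + (-9 - 6))²)*(-22) = -2*(I*√5 - 15)²*(-22) = -2*(-15 + I*√5)²*(-22) = 44*(-15 + I*√5)²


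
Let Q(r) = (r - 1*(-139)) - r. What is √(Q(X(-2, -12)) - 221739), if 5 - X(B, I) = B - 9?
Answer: 20*I*√554 ≈ 470.74*I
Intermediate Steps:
X(B, I) = 14 - B (X(B, I) = 5 - (B - 9) = 5 - (-9 + B) = 5 + (9 - B) = 14 - B)
Q(r) = 139 (Q(r) = (r + 139) - r = (139 + r) - r = 139)
√(Q(X(-2, -12)) - 221739) = √(139 - 221739) = √(-221600) = 20*I*√554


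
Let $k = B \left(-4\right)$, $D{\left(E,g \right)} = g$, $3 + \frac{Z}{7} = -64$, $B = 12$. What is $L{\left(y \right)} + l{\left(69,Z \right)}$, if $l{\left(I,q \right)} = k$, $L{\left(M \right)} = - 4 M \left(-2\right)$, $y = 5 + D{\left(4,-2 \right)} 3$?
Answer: $-56$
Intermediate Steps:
$Z = -469$ ($Z = -21 + 7 \left(-64\right) = -21 - 448 = -469$)
$k = -48$ ($k = 12 \left(-4\right) = -48$)
$y = -1$ ($y = 5 - 6 = -1$)
$L{\left(M \right)} = 8 M$
$l{\left(I,q \right)} = -48$
$L{\left(y \right)} + l{\left(69,Z \right)} = 8 \left(-1\right) - 48 = -8 - 48 = -56$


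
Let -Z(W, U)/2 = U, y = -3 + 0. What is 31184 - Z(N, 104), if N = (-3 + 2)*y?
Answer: 31392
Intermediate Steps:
y = -3
N = 3 (N = (-3 + 2)*(-3) = -1*(-3) = 3)
Z(W, U) = -2*U
31184 - Z(N, 104) = 31184 - (-2)*104 = 31184 - 1*(-208) = 31184 + 208 = 31392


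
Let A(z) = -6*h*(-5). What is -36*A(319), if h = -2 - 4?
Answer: 6480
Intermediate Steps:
h = -6
A(z) = -180 (A(z) = -6*(-6)*(-5) = 36*(-5) = -180)
-36*A(319) = -36*(-180) = 6480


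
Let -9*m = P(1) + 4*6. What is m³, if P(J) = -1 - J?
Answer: -10648/729 ≈ -14.606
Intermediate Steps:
m = -22/9 (m = -((-1 - 1*1) + 4*6)/9 = -((-1 - 1) + 24)/9 = -(-2 + 24)/9 = -⅑*22 = -22/9 ≈ -2.4444)
m³ = (-22/9)³ = -10648/729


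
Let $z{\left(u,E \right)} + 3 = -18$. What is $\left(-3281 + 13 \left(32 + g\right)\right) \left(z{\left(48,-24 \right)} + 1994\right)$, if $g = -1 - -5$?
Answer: $-5550049$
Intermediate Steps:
$z{\left(u,E \right)} = -21$ ($z{\left(u,E \right)} = -3 - 18 = -21$)
$g = 4$ ($g = -1 + 5 = 4$)
$\left(-3281 + 13 \left(32 + g\right)\right) \left(z{\left(48,-24 \right)} + 1994\right) = \left(-3281 + 13 \left(32 + 4\right)\right) \left(-21 + 1994\right) = \left(-3281 + 13 \cdot 36\right) 1973 = \left(-3281 + 468\right) 1973 = \left(-2813\right) 1973 = -5550049$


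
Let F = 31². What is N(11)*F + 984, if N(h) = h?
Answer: 11555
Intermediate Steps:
F = 961
N(11)*F + 984 = 11*961 + 984 = 10571 + 984 = 11555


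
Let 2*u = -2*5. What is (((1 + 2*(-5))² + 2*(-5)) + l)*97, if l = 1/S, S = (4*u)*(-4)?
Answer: 551057/80 ≈ 6888.2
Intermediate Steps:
u = -5 (u = (-2*5)/2 = (½)*(-10) = -5)
S = 80 (S = (4*(-5))*(-4) = -20*(-4) = 80)
l = 1/80 ≈ 0.012500
(((1 + 2*(-5))² + 2*(-5)) + l)*97 = (((1 + 2*(-5))² + 2*(-5)) + 1/80)*97 = (((1 - 10)² - 10) + 1/80)*97 = (((-9)² - 10) + 1/80)*97 = ((81 - 10) + 1/80)*97 = (71 + 1/80)*97 = (5681/80)*97 = 551057/80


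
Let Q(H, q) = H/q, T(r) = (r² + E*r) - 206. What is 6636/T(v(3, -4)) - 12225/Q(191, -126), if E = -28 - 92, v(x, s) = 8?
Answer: 848099112/105241 ≈ 8058.6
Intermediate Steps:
E = -120
T(r) = -206 + r² - 120*r (T(r) = (r² - 120*r) - 206 = -206 + r² - 120*r)
6636/T(v(3, -4)) - 12225/Q(191, -126) = 6636/(-206 + 8² - 120*8) - 12225/(191/(-126)) = 6636/(-206 + 64 - 960) - 12225/(191*(-1/126)) = 6636/(-1102) - 12225/(-191/126) = 6636*(-1/1102) - 12225*(-126/191) = -3318/551 + 1540350/191 = 848099112/105241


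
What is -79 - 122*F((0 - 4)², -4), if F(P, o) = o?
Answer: 409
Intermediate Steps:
-79 - 122*F((0 - 4)², -4) = -79 - 122*(-4) = -79 + 488 = 409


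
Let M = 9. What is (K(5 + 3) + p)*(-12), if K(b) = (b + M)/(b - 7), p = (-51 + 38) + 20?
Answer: -288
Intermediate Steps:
p = 7 (p = -13 + 20 = 7)
K(b) = (9 + b)/(-7 + b) (K(b) = (b + 9)/(b - 7) = (9 + b)/(-7 + b))
(K(5 + 3) + p)*(-12) = ((9 + (5 + 3))/(-7 + (5 + 3)) + 7)*(-12) = ((9 + 8)/(-7 + 8) + 7)*(-12) = (17/1 + 7)*(-12) = (1*17 + 7)*(-12) = (17 + 7)*(-12) = 24*(-12) = -288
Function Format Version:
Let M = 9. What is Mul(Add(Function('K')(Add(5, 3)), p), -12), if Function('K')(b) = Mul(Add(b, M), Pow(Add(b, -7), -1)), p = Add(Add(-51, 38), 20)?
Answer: -288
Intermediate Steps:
p = 7 (p = Add(-13, 20) = 7)
Function('K')(b) = Mul(Pow(Add(-7, b), -1), Add(9, b)) (Function('K')(b) = Mul(Add(b, 9), Pow(Add(b, -7), -1)) = Mul(Add(9, b), Pow(Add(-7, b), -1)) = Mul(Pow(Add(-7, b), -1), Add(9, b)))
Mul(Add(Function('K')(Add(5, 3)), p), -12) = Mul(Add(Mul(Pow(Add(-7, Add(5, 3)), -1), Add(9, Add(5, 3))), 7), -12) = Mul(Add(Mul(Pow(Add(-7, 8), -1), Add(9, 8)), 7), -12) = Mul(Add(Mul(Pow(1, -1), 17), 7), -12) = Mul(Add(Mul(1, 17), 7), -12) = Mul(Add(17, 7), -12) = Mul(24, -12) = -288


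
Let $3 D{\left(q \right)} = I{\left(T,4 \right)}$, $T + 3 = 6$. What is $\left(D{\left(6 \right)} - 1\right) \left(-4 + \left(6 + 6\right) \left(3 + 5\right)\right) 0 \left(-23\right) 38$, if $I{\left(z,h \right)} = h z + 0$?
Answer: $0$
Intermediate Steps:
$T = 3$ ($T = -3 + 6 = 3$)
$I{\left(z,h \right)} = h z$
$D{\left(q \right)} = 4$ ($D{\left(q \right)} = \frac{4 \cdot 3}{3} = \frac{1}{3} \cdot 12 = 4$)
$\left(D{\left(6 \right)} - 1\right) \left(-4 + \left(6 + 6\right) \left(3 + 5\right)\right) 0 \left(-23\right) 38 = \left(4 - 1\right) \left(-4 + \left(6 + 6\right) \left(3 + 5\right)\right) 0 \left(-23\right) 38 = 3 \left(-4 + 12 \cdot 8\right) 0 \left(-23\right) 38 = 3 \left(-4 + 96\right) 0 \left(-23\right) 38 = 3 \cdot 92 \cdot 0 \left(-23\right) 38 = 276 \cdot 0 \left(-23\right) 38 = 0 \left(-23\right) 38 = 0 \cdot 38 = 0$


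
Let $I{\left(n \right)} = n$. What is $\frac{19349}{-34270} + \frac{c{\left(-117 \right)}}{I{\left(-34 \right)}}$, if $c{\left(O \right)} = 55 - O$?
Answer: $- \frac{3276153}{582590} \approx -5.6234$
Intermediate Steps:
$\frac{19349}{-34270} + \frac{c{\left(-117 \right)}}{I{\left(-34 \right)}} = \frac{19349}{-34270} + \frac{55 - -117}{-34} = 19349 \left(- \frac{1}{34270}\right) + \left(55 + 117\right) \left(- \frac{1}{34}\right) = - \frac{19349}{34270} + 172 \left(- \frac{1}{34}\right) = - \frac{19349}{34270} - \frac{86}{17} = - \frac{3276153}{582590}$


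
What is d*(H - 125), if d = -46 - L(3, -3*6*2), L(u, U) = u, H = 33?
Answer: 4508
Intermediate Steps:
d = -49 (d = -46 - 1*3 = -46 - 3 = -49)
d*(H - 125) = -49*(33 - 125) = -49*(-92) = 4508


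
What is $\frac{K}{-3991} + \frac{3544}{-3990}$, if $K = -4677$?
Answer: $\frac{2258563}{7962045} \approx 0.28367$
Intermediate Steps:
$\frac{K}{-3991} + \frac{3544}{-3990} = - \frac{4677}{-3991} + \frac{3544}{-3990} = \left(-4677\right) \left(- \frac{1}{3991}\right) + 3544 \left(- \frac{1}{3990}\right) = \frac{4677}{3991} - \frac{1772}{1995} = \frac{2258563}{7962045}$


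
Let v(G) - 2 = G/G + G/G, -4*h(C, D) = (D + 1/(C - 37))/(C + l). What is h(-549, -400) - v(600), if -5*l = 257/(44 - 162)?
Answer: -1586433559/379321316 ≈ -4.1823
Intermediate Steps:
l = 257/590 (l = -257/(5*(44 - 162)) = -257/(5*(-118)) = -257*(-1)/(5*118) = -⅕*(-257/118) = 257/590 ≈ 0.43559)
h(C, D) = -(D + 1/(-37 + C))/(4*(257/590 + C)) (h(C, D) = -(D + 1/(C - 37))/(4*(C + 257/590)) = -(D + 1/(-37 + C))/(4*(257/590 + C)))
v(G) = 4 (v(G) = 2 + (G/G + G/G) = 2 + (1 + 1) = 2 + 2 = 4)
h(-549, -400) - v(600) = 295*(-1 + 37*(-400) - 1*(-549)*(-400))/(2*(-9509 - 21573*(-549) + 590*(-549)²)) - 1*4 = 295*(-1 - 14800 - 219600)/(2*(-9509 + 11843577 + 590*301401)) - 4 = (295/2)*(-234401)/(-9509 + 11843577 + 177826590) - 4 = (295/2)*(-234401)/189660658 - 4 = (295/2)*(1/189660658)*(-234401) - 4 = -69148295/379321316 - 4 = -1586433559/379321316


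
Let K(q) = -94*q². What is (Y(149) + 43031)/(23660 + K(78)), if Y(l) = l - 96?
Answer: -10771/137059 ≈ -0.078587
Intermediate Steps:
Y(l) = -96 + l
(Y(149) + 43031)/(23660 + K(78)) = ((-96 + 149) + 43031)/(23660 - 94*78²) = (53 + 43031)/(23660 - 94*6084) = 43084/(23660 - 571896) = 43084/(-548236) = 43084*(-1/548236) = -10771/137059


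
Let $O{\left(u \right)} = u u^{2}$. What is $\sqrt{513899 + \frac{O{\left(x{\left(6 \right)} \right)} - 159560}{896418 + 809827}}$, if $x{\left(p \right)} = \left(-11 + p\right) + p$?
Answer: $\frac{4 \sqrt{93506218580881345}}{1706245} \approx 716.87$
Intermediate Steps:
$x{\left(p \right)} = -11 + 2 p$
$O{\left(u \right)} = u^{3}$
$\sqrt{513899 + \frac{O{\left(x{\left(6 \right)} \right)} - 159560}{896418 + 809827}} = \sqrt{513899 + \frac{\left(-11 + 2 \cdot 6\right)^{3} - 159560}{896418 + 809827}} = \sqrt{513899 + \frac{\left(-11 + 12\right)^{3} - 159560}{1706245}} = \sqrt{513899 + \left(1^{3} - 159560\right) \frac{1}{1706245}} = \sqrt{513899 + \left(1 - 159560\right) \frac{1}{1706245}} = \sqrt{513899 - \frac{159559}{1706245}} = \sqrt{\frac{876837439696}{1706245}} = \frac{4 \sqrt{93506218580881345}}{1706245}$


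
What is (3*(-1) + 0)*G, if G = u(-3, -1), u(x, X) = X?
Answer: 3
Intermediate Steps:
G = -1
(3*(-1) + 0)*G = (3*(-1) + 0)*(-1) = (-3 + 0)*(-1) = -3*(-1) = 3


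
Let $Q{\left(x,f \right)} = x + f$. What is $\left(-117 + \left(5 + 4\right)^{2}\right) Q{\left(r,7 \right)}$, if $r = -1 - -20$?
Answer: $-936$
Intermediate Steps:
$r = 19$ ($r = -1 + 20 = 19$)
$Q{\left(x,f \right)} = f + x$
$\left(-117 + \left(5 + 4\right)^{2}\right) Q{\left(r,7 \right)} = \left(-117 + \left(5 + 4\right)^{2}\right) \left(7 + 19\right) = \left(-117 + 9^{2}\right) 26 = \left(-117 + 81\right) 26 = \left(-36\right) 26 = -936$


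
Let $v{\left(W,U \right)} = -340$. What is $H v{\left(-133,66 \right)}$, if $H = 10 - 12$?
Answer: $680$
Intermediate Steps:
$H = -2$
$H v{\left(-133,66 \right)} = \left(-2\right) \left(-340\right) = 680$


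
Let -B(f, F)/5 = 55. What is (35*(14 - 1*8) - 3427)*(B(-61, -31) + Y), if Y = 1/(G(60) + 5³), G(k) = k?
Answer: 163661658/185 ≈ 8.8466e+5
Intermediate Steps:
B(f, F) = -275 (B(f, F) = -5*55 = -275)
Y = 1/185 (Y = 1/(60 + 5³) = 1/(60 + 125) = 1/185 ≈ 0.0054054)
(35*(14 - 1*8) - 3427)*(B(-61, -31) + Y) = (35*(14 - 1*8) - 3427)*(-275 + 1/185) = (35*(14 - 8) - 3427)*(-50874/185) = (35*6 - 3427)*(-50874/185) = (210 - 3427)*(-50874/185) = -3217*(-50874/185) = 163661658/185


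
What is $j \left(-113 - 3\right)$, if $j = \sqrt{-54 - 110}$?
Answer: $- 232 i \sqrt{41} \approx - 1485.5 i$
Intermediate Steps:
$j = 2 i \sqrt{41}$ ($j = \sqrt{-164} = 2 i \sqrt{41} \approx 12.806 i$)
$j \left(-113 - 3\right) = 2 i \sqrt{41} \left(-113 - 3\right) = 2 i \sqrt{41} \left(-116\right) = - 232 i \sqrt{41}$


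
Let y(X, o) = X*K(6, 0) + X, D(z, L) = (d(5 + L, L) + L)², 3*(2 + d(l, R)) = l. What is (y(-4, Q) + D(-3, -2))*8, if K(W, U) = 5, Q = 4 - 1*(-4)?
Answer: -120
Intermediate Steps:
Q = 8 (Q = 4 + 4 = 8)
d(l, R) = -2 + l/3
D(z, L) = (-⅓ + 4*L/3)² (D(z, L) = ((-2 + (5 + L)/3) + L)² = ((-2 + (5/3 + L/3)) + L)² = ((-⅓ + L/3) + L)² = (-⅓ + 4*L/3)²)
y(X, o) = 6*X (y(X, o) = X*5 + X = 5*X + X = 6*X)
(y(-4, Q) + D(-3, -2))*8 = (6*(-4) + (-1 + 4*(-2))²/9)*8 = (-24 + (-1 - 8)²/9)*8 = (-24 + (⅑)*(-9)²)*8 = (-24 + (⅑)*81)*8 = (-24 + 9)*8 = -15*8 = -120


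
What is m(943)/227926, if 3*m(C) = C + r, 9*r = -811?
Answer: 3838/3077001 ≈ 0.0012473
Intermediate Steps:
r = -811/9 (r = (1/9)*(-811) = -811/9 ≈ -90.111)
m(C) = -811/27 + C/3 (m(C) = (C - 811/9)/3 = (-811/9 + C)/3 = -811/27 + C/3)
m(943)/227926 = (-811/27 + (1/3)*943)/227926 = (-811/27 + 943/3)*(1/227926) = (7676/27)*(1/227926) = 3838/3077001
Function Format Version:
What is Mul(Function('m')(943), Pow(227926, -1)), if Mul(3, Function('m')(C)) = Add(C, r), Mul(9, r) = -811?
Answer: Rational(3838, 3077001) ≈ 0.0012473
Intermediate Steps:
r = Rational(-811, 9) (r = Mul(Rational(1, 9), -811) = Rational(-811, 9) ≈ -90.111)
Function('m')(C) = Add(Rational(-811, 27), Mul(Rational(1, 3), C)) (Function('m')(C) = Mul(Rational(1, 3), Add(C, Rational(-811, 9))) = Mul(Rational(1, 3), Add(Rational(-811, 9), C)) = Add(Rational(-811, 27), Mul(Rational(1, 3), C)))
Mul(Function('m')(943), Pow(227926, -1)) = Mul(Add(Rational(-811, 27), Mul(Rational(1, 3), 943)), Pow(227926, -1)) = Mul(Add(Rational(-811, 27), Rational(943, 3)), Rational(1, 227926)) = Mul(Rational(7676, 27), Rational(1, 227926)) = Rational(3838, 3077001)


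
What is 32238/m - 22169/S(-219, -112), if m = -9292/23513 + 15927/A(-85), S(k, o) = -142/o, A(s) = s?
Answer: -470472914954434/26644977341 ≈ -17657.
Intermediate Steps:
m = -375281371/1998605 (m = -9292/23513 + 15927/(-85) = -9292*1/23513 + 15927*(-1/85) = -9292/23513 - 15927/85 = -375281371/1998605 ≈ -187.77)
32238/m - 22169/S(-219, -112) = 32238/(-375281371/1998605) - 22169/((-142/(-112))) = 32238*(-1998605/375281371) - 22169/((-142*(-1/112))) = -64431027990/375281371 - 22169/71/56 = -64431027990/375281371 - 22169*56/71 = -64431027990/375281371 - 1241464/71 = -470472914954434/26644977341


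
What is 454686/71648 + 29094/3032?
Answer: 216445929/13577296 ≈ 15.942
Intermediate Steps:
454686/71648 + 29094/3032 = 454686*(1/71648) + 29094*(1/3032) = 227343/35824 + 14547/1516 = 216445929/13577296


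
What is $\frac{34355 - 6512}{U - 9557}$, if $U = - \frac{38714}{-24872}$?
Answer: $- \frac{346255548}{118831495} \approx -2.9138$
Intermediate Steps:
$U = \frac{19357}{12436}$ ($U = \left(-38714\right) \left(- \frac{1}{24872}\right) = \frac{19357}{12436} \approx 1.5565$)
$\frac{34355 - 6512}{U - 9557} = \frac{34355 - 6512}{\frac{19357}{12436} - 9557} = \frac{27843}{- \frac{118831495}{12436}} = 27843 \left(- \frac{12436}{118831495}\right) = - \frac{346255548}{118831495}$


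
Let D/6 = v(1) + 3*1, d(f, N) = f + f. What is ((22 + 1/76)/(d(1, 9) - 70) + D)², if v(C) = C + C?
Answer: 23521436689/26708224 ≈ 880.68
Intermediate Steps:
v(C) = 2*C
d(f, N) = 2*f
D = 30 (D = 6*(2*1 + 3*1) = 6*(2 + 3) = 6*5 = 30)
((22 + 1/76)/(d(1, 9) - 70) + D)² = ((22 + 1/76)/(2*1 - 70) + 30)² = ((22 + 1/76)/(2 - 70) + 30)² = ((1673/76)/(-68) + 30)² = ((1673/76)*(-1/68) + 30)² = (-1673/5168 + 30)² = (153367/5168)² = 23521436689/26708224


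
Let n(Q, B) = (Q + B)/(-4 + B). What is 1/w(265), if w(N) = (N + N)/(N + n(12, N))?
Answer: 34721/69165 ≈ 0.50200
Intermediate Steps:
n(Q, B) = (B + Q)/(-4 + B)
w(N) = 2*N/(N + (12 + N)/(-4 + N)) (w(N) = (N + N)/(N + (N + 12)/(-4 + N)) = (2*N)/(N + (12 + N)/(-4 + N)) = 2*N/(N + (12 + N)/(-4 + N)))
1/w(265) = 1/(2*265*(-4 + 265)/(12 + 265 + 265*(-4 + 265))) = 1/(2*265*261/(12 + 265 + 265*261)) = 1/(2*265*261/(12 + 265 + 69165)) = 1/(2*265*261/69442) = 1/(2*265*(1/69442)*261) = 1/(69165/34721) = 34721/69165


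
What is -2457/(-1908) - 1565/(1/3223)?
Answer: -1069326667/212 ≈ -5.0440e+6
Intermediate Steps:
-2457/(-1908) - 1565/(1/3223) = -2457*(-1/1908) - 1565/1/3223 = 273/212 - 1565*3223 = 273/212 - 5043995 = -1069326667/212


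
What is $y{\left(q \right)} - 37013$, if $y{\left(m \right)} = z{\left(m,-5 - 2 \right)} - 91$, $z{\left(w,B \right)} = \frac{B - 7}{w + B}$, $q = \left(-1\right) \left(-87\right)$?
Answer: $- \frac{1484167}{40} \approx -37104.0$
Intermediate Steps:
$q = 87$
$z{\left(w,B \right)} = \frac{-7 + B}{B + w}$
$y{\left(m \right)} = -91 - \frac{14}{-7 + m}$ ($y{\left(m \right)} = \frac{-7 - 7}{\left(-5 - 2\right) + m} - 91 = \frac{-7 - 7}{-7 + m} - 91 = \frac{1}{-7 + m} \left(-14\right) - 91 = - \frac{14}{-7 + m} - 91 = -91 - \frac{14}{-7 + m}$)
$y{\left(q \right)} - 37013 = \frac{7 \left(89 - 1131\right)}{-7 + 87} - 37013 = \frac{7 \left(89 - 1131\right)}{80} - 37013 = 7 \cdot \frac{1}{80} \left(-1042\right) - 37013 = - \frac{3647}{40} - 37013 = - \frac{1484167}{40}$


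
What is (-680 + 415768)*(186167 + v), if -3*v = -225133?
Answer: 325277069792/3 ≈ 1.0843e+11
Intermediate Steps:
v = 225133/3 (v = -1/3*(-225133) = 225133/3 ≈ 75044.)
(-680 + 415768)*(186167 + v) = (-680 + 415768)*(186167 + 225133/3) = 415088*(783634/3) = 325277069792/3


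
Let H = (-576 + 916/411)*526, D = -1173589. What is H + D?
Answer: -606386399/411 ≈ -1.4754e+6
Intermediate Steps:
H = -124041320/411 (H = (-576 + 916*(1/411))*526 = (-576 + 916/411)*526 = -235820/411*526 = -124041320/411 ≈ -3.0180e+5)
H + D = -124041320/411 - 1173589 = -606386399/411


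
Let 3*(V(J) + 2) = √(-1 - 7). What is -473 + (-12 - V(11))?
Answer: -483 - 2*I*√2/3 ≈ -483.0 - 0.94281*I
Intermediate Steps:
V(J) = -2 + 2*I*√2/3 (V(J) = -2 + √(-1 - 7)/3 = -2 + √(-8)/3 = -2 + (2*I*√2)/3 = -2 + 2*I*√2/3)
-473 + (-12 - V(11)) = -473 + (-12 - (-2 + 2*I*√2/3)) = -473 + (-12 + (2 - 2*I*√2/3)) = -473 + (-10 - 2*I*√2/3) = -483 - 2*I*√2/3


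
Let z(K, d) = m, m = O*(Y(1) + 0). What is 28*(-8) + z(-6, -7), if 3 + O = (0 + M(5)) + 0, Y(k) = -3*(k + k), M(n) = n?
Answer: -236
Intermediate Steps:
Y(k) = -6*k
O = 2 (O = -3 + ((0 + 5) + 0) = -3 + (5 + 0) = -3 + 5 = 2)
m = -12 (m = 2*(-6*1 + 0) = 2*(-6 + 0) = 2*(-6) = -12)
z(K, d) = -12
28*(-8) + z(-6, -7) = 28*(-8) - 12 = -224 - 12 = -236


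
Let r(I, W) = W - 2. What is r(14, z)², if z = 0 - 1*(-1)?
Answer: 1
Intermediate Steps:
z = 1 (z = 0 + 1 = 1)
r(I, W) = -2 + W
r(14, z)² = (-2 + 1)² = (-1)² = 1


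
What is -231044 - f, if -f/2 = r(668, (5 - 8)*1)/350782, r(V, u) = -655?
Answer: -40523038859/175391 ≈ -2.3104e+5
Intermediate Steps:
f = 655/175391 (f = -(-1310)/350782 = -2*(-655/350782) = 655/175391 ≈ 0.0037345)
-231044 - f = -231044 - 1*655/175391 = -231044 - 655/175391 = -40523038859/175391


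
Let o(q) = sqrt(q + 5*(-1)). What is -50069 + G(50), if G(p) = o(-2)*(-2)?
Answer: -50069 - 2*I*sqrt(7) ≈ -50069.0 - 5.2915*I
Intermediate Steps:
o(q) = sqrt(-5 + q) (o(q) = sqrt(q - 5) = sqrt(-5 + q))
G(p) = -2*I*sqrt(7) (G(p) = sqrt(-5 - 2)*(-2) = sqrt(-7)*(-2) = (I*sqrt(7))*(-2) = -2*I*sqrt(7))
-50069 + G(50) = -50069 - 2*I*sqrt(7)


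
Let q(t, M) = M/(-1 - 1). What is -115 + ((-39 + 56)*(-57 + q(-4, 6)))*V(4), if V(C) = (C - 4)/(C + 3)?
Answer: -115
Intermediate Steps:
q(t, M) = -M/2 (q(t, M) = M/(-2) = M*(-½) = -M/2)
V(C) = (-4 + C)/(3 + C)
-115 + ((-39 + 56)*(-57 + q(-4, 6)))*V(4) = -115 + ((-39 + 56)*(-57 - ½*6))*((-4 + 4)/(3 + 4)) = -115 + (17*(-57 - 3))*(0/7) = -115 + (17*(-60))*((⅐)*0) = -115 - 1020*0 = -115 + 0 = -115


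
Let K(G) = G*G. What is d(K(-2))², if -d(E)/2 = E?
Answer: 64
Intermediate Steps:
K(G) = G²
d(E) = -2*E
d(K(-2))² = (-2*(-2)²)² = (-2*4)² = (-8)² = 64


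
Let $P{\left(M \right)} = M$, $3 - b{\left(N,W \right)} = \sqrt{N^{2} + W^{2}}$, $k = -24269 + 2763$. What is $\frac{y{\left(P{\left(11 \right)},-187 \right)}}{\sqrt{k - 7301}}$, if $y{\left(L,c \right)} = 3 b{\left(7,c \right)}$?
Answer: $\frac{3 i \sqrt{28807} \left(-3 + \sqrt{35018}\right)}{28807} \approx 3.2546 i$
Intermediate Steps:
$k = -21506$
$b{\left(N,W \right)} = 3 - \sqrt{N^{2} + W^{2}}$
$y{\left(L,c \right)} = 9 - 3 \sqrt{49 + c^{2}}$ ($y{\left(L,c \right)} = 3 \left(3 - \sqrt{7^{2} + c^{2}}\right) = 3 \left(3 - \sqrt{49 + c^{2}}\right) = 9 - 3 \sqrt{49 + c^{2}}$)
$\frac{y{\left(P{\left(11 \right)},-187 \right)}}{\sqrt{k - 7301}} = \frac{9 - 3 \sqrt{49 + \left(-187\right)^{2}}}{\sqrt{-21506 - 7301}} = \frac{9 - 3 \sqrt{49 + 34969}}{\sqrt{-28807}} = \frac{9 - 3 \sqrt{35018}}{i \sqrt{28807}} = \left(9 - 3 \sqrt{35018}\right) \left(- \frac{i \sqrt{28807}}{28807}\right) = - \frac{i \sqrt{28807} \left(9 - 3 \sqrt{35018}\right)}{28807}$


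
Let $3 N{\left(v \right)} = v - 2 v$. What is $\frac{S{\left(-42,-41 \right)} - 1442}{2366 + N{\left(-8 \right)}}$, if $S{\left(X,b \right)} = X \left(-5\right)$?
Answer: $- \frac{168}{323} \approx -0.52012$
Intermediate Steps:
$S{\left(X,b \right)} = - 5 X$
$N{\left(v \right)} = - \frac{v}{3}$ ($N{\left(v \right)} = \frac{v - 2 v}{3} = \frac{\left(-1\right) v}{3} = - \frac{v}{3}$)
$\frac{S{\left(-42,-41 \right)} - 1442}{2366 + N{\left(-8 \right)}} = \frac{\left(-5\right) \left(-42\right) - 1442}{2366 - - \frac{8}{3}} = \frac{210 - 1442}{2366 + \frac{8}{3}} = - \frac{1232}{\frac{7106}{3}} = \left(-1232\right) \frac{3}{7106} = - \frac{168}{323}$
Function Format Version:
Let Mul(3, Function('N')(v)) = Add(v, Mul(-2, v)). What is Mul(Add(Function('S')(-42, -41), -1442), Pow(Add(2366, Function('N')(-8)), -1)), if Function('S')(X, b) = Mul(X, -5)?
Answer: Rational(-168, 323) ≈ -0.52012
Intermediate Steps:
Function('S')(X, b) = Mul(-5, X)
Function('N')(v) = Mul(Rational(-1, 3), v) (Function('N')(v) = Mul(Rational(1, 3), Add(v, Mul(-2, v))) = Mul(Rational(1, 3), Mul(-1, v)) = Mul(Rational(-1, 3), v))
Mul(Add(Function('S')(-42, -41), -1442), Pow(Add(2366, Function('N')(-8)), -1)) = Mul(Add(Mul(-5, -42), -1442), Pow(Add(2366, Mul(Rational(-1, 3), -8)), -1)) = Mul(Add(210, -1442), Pow(Add(2366, Rational(8, 3)), -1)) = Mul(-1232, Pow(Rational(7106, 3), -1)) = Mul(-1232, Rational(3, 7106)) = Rational(-168, 323)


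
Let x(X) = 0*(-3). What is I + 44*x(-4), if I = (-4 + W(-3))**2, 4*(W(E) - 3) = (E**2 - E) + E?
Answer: 25/16 ≈ 1.5625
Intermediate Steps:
x(X) = 0
W(E) = 3 + E**2/4 (W(E) = 3 + ((E**2 - E) + E)/4 = 3 + E**2/4)
I = 25/16 (I = (-4 + (3 + (1/4)*(-3)**2))**2 = (-4 + (3 + (1/4)*9))**2 = (-4 + (3 + 9/4))**2 = (-4 + 21/4)**2 = (5/4)**2 = 25/16 ≈ 1.5625)
I + 44*x(-4) = 25/16 + 44*0 = 25/16 + 0 = 25/16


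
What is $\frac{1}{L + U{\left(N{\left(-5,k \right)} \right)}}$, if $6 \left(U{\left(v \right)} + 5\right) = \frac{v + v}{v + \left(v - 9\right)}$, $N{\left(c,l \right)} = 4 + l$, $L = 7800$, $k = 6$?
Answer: $\frac{33}{257245} \approx 0.00012828$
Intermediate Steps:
$U{\left(v \right)} = -5 + \frac{v}{3 \left(-9 + 2 v\right)}$ ($U{\left(v \right)} = -5 + \frac{\left(v + v\right) \frac{1}{v + \left(v - 9\right)}}{6} = -5 + \frac{2 v \frac{1}{v + \left(v - 9\right)}}{6} = -5 + \frac{2 v \frac{1}{v + \left(-9 + v\right)}}{6} = -5 + \frac{2 v \frac{1}{-9 + 2 v}}{6} = -5 + \frac{v}{3 \left(-9 + 2 v\right)}$)
$\frac{1}{L + U{\left(N{\left(-5,k \right)} \right)}} = \frac{1}{7800 + \frac{135 - 29 \left(4 + 6\right)}{3 \left(-9 + 2 \left(4 + 6\right)\right)}} = \frac{1}{7800 + \frac{135 - 290}{3 \left(-9 + 2 \cdot 10\right)}} = \frac{1}{7800 + \frac{135 - 290}{3 \left(-9 + 20\right)}} = \frac{1}{7800 + \frac{1}{3} \cdot \frac{1}{11} \left(-155\right)} = \frac{1}{7800 - \frac{155}{33}} = \frac{1}{\frac{257245}{33}} = \frac{33}{257245}$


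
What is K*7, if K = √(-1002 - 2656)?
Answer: 7*I*√3658 ≈ 423.37*I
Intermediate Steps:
K = I*√3658 (K = √(-3658) = I*√3658 ≈ 60.481*I)
K*7 = (I*√3658)*7 = 7*I*√3658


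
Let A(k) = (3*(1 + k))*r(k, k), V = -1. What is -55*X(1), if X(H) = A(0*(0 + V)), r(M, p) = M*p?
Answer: 0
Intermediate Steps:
A(k) = k²*(3 + 3*k) (A(k) = (3*(1 + k))*(k*k) = (3 + 3*k)*k² = k²*(3 + 3*k))
X(H) = 0 (X(H) = 3*(0*(0 - 1))²*(1 + 0*(0 - 1)) = 3*(0*(-1))²*(1 + 0*(-1)) = 3*0²*(1 + 0) = 3*0*1 = 0)
-55*X(1) = -55*0 = 0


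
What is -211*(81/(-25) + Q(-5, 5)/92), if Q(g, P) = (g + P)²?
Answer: 17091/25 ≈ 683.64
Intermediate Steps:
Q(g, P) = (P + g)²
-211*(81/(-25) + Q(-5, 5)/92) = -211*(81/(-25) + (5 - 5)²/92) = -211*(81*(-1/25) + 0²*(1/92)) = -211*(-81/25 + 0*(1/92)) = -211*(-81/25 + 0) = -211*(-81/25) = 17091/25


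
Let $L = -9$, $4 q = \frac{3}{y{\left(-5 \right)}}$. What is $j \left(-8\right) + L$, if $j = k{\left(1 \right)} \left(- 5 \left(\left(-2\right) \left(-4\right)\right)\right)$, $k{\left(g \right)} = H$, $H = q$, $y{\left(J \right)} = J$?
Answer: $-57$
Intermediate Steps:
$q = - \frac{3}{20}$ ($q = \frac{3 \frac{1}{-5}}{4} = \frac{3 \left(- \frac{1}{5}\right)}{4} = \frac{1}{4} \left(- \frac{3}{5}\right) = - \frac{3}{20} \approx -0.15$)
$H = - \frac{3}{20} \approx -0.15$
$k{\left(g \right)} = - \frac{3}{20}$
$j = 6$ ($j = - \frac{3 \left(- 5 \left(\left(-2\right) \left(-4\right)\right)\right)}{20} = - \frac{3 \left(\left(-5\right) 8\right)}{20} = \left(- \frac{3}{20}\right) \left(-40\right) = 6$)
$j \left(-8\right) + L = 6 \left(-8\right) - 9 = -48 - 9 = -57$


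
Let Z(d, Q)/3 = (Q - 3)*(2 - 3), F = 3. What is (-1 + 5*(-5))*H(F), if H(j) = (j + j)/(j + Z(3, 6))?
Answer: 26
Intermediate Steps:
Z(d, Q) = 9 - 3*Q (Z(d, Q) = 3*((Q - 3)*(2 - 3)) = 3*((-3 + Q)*(-1)) = 3*(3 - Q) = 9 - 3*Q)
H(j) = 2*j/(-9 + j) (H(j) = (j + j)/(j + (9 - 3*6)) = (2*j)/(j + (9 - 18)) = (2*j)/(j - 9) = (2*j)/(-9 + j) = 2*j/(-9 + j))
(-1 + 5*(-5))*H(F) = (-1 + 5*(-5))*(2*3/(-9 + 3)) = (-1 - 25)*(2*3/(-6)) = -52*3*(-1)/6 = -26*(-1) = 26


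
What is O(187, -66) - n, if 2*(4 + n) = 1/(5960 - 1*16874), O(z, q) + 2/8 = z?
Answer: 1040923/5457 ≈ 190.75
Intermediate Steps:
O(z, q) = -¼ + z
n = -87313/21828 (n = -4 + 1/(2*(5960 - 1*16874)) = -4 + 1/(2*(5960 - 16874)) = -4 + (½)/(-10914) = -4 + (½)*(-1/10914) = -4 - 1/21828 = -87313/21828 ≈ -4.0000)
O(187, -66) - n = (-¼ + 187) - 1*(-87313/21828) = 747/4 + 87313/21828 = 1040923/5457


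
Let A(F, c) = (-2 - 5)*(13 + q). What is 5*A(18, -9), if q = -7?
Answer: -210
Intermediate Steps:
A(F, c) = -42 (A(F, c) = (-2 - 5)*(13 - 7) = -7*6 = -42)
5*A(18, -9) = 5*(-42) = -210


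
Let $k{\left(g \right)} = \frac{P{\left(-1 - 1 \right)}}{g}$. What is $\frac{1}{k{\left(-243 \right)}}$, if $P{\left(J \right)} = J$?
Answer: $\frac{243}{2} \approx 121.5$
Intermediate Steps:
$k{\left(g \right)} = - \frac{2}{g}$ ($k{\left(g \right)} = \frac{-1 - 1}{g} = - \frac{2}{g}$)
$\frac{1}{k{\left(-243 \right)}} = \frac{1}{\left(-2\right) \frac{1}{-243}} = \frac{1}{\left(-2\right) \left(- \frac{1}{243}\right)} = \frac{1}{\frac{2}{243}} = \frac{243}{2}$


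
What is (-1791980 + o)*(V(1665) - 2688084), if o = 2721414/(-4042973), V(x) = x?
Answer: 19462916203235706726/4042973 ≈ 4.8140e+12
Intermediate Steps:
o = -2721414/4042973 (o = 2721414*(-1/4042973) = -2721414/4042973 ≈ -0.67312)
(-1791980 + o)*(V(1665) - 2688084) = (-1791980 - 2721414/4042973)*(1665 - 2688084) = -7244929477954/4042973*(-2686419) = 19462916203235706726/4042973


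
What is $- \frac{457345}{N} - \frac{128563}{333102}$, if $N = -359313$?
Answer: $\frac{35382725657}{39895959642} \approx 0.88688$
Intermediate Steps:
$- \frac{457345}{N} - \frac{128563}{333102} = - \frac{457345}{-359313} - \frac{128563}{333102} = \left(-457345\right) \left(- \frac{1}{359313}\right) - \frac{128563}{333102} = \frac{457345}{359313} - \frac{128563}{333102} = \frac{35382725657}{39895959642}$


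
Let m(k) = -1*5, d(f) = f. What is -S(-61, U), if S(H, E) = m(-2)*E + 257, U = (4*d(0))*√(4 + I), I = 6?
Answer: -257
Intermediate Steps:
m(k) = -5
U = 0 (U = (4*0)*√(4 + 6) = 0*√10 = 0)
S(H, E) = 257 - 5*E (S(H, E) = -5*E + 257 = 257 - 5*E)
-S(-61, U) = -(257 - 5*0) = -(257 + 0) = -1*257 = -257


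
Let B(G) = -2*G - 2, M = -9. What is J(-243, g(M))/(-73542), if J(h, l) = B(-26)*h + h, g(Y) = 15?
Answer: 243/1442 ≈ 0.16852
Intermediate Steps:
B(G) = -2 - 2*G
J(h, l) = 51*h (J(h, l) = (-2 - 2*(-26))*h + h = (-2 + 52)*h + h = 50*h + h = 51*h)
J(-243, g(M))/(-73542) = (51*(-243))/(-73542) = -12393*(-1/73542) = 243/1442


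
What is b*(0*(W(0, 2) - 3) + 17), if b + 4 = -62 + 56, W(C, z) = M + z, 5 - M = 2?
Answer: -170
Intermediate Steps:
M = 3 (M = 5 - 1*2 = 5 - 2 = 3)
W(C, z) = 3 + z
b = -10 (b = -4 + (-62 + 56) = -4 - 6 = -10)
b*(0*(W(0, 2) - 3) + 17) = -10*(0*((3 + 2) - 3) + 17) = -10*(0*(5 - 3) + 17) = -10*(0*2 + 17) = -10*(0 + 17) = -10*17 = -170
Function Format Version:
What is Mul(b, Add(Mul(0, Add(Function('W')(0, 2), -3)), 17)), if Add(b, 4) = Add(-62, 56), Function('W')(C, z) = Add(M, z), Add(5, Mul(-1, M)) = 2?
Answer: -170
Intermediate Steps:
M = 3 (M = Add(5, Mul(-1, 2)) = Add(5, -2) = 3)
Function('W')(C, z) = Add(3, z)
b = -10 (b = Add(-4, Add(-62, 56)) = Add(-4, -6) = -10)
Mul(b, Add(Mul(0, Add(Function('W')(0, 2), -3)), 17)) = Mul(-10, Add(Mul(0, Add(Add(3, 2), -3)), 17)) = Mul(-10, Add(Mul(0, Add(5, -3)), 17)) = Mul(-10, Add(Mul(0, 2), 17)) = Mul(-10, Add(0, 17)) = Mul(-10, 17) = -170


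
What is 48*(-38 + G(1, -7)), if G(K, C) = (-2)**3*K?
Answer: -2208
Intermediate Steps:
G(K, C) = -8*K
48*(-38 + G(1, -7)) = 48*(-38 - 8*1) = 48*(-38 - 8) = 48*(-46) = -2208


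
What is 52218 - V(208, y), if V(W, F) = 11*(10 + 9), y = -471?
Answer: 52009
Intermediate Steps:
V(W, F) = 209 (V(W, F) = 11*19 = 209)
52218 - V(208, y) = 52218 - 1*209 = 52218 - 209 = 52009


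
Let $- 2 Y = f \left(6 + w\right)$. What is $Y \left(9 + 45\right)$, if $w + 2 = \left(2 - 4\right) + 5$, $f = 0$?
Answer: $0$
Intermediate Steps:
$w = 1$ ($w = -2 + \left(\left(2 - 4\right) + 5\right) = -2 + \left(-2 + 5\right) = -2 + 3 = 1$)
$Y = 0$ ($Y = - \frac{0 \left(6 + 1\right)}{2} = - \frac{0 \cdot 7}{2} = \left(- \frac{1}{2}\right) 0 = 0$)
$Y \left(9 + 45\right) = 0 \left(9 + 45\right) = 0 \cdot 54 = 0$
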